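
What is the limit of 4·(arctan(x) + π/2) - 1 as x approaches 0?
Direct substitution at x = 0 gives -1 + 2·π.

Final answer: -1 + 2·π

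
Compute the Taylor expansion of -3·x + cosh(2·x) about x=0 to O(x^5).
2·x^4/3 + 2·x^2 - 3·x + 1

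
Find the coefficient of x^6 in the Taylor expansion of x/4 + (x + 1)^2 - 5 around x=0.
Expand to order 6: x/4 + (x + 1)^2 - 5 = x^2 + 9·x/4 - 4 + O(x^7).
The coefficient of x^6 is 0.

Final answer: 0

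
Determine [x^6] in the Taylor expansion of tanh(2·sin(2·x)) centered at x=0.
Expand to order 6: tanh(2·sin(2·x)) = 2696·x^5/15 - 24·x^3 + 4·x + O(x^7).
The coefficient of x^6 is 0.

Final answer: 0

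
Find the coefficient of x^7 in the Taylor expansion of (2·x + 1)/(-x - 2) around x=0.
Expand to order 7: (2·x + 1)/(-x - 2) = -3·x^7/256 + 3·x^6/128 - 3·x^5/64 + 3·x^4/32 - 3·x^3/16 + 3·x^2/8 - 3·x/4 - 1/2 + O(x^8).
The coefficient of x^7 is -3/256.

Final answer: -3/256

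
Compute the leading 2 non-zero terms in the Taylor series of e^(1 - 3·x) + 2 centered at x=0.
-3·e·x + 2 + e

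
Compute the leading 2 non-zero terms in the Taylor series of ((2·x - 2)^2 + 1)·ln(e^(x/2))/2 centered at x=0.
-2·x^2 + 5·x/4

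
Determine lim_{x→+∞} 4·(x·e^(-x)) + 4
Evaluate the dominant behaviour as x → +∞; each term tends to a finite value or vanishes.
Limit = 4.

Final answer: 4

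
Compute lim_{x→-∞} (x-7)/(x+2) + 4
Evaluate the dominant behaviour as x → -∞; each term tends to a finite value or vanishes.
Limit = 5.

Final answer: 5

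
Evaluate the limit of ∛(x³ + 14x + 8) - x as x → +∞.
This is an ∞ − ∞ indeterminate form.
Multiply by (A² + AB + B²)/(A² + AB + B²) where A = ∛(x³+14x + 8), B = x to use A³ − B³ = (A−B)(A²+AB+B²); the x³ terms cancel, leaving (14x + 8)/(A²+AB+B²) with denominator ~ 3x², so the limit is 0.
Limit = 0.

Final answer: 0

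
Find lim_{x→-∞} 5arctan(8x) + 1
Evaluate the dominant behaviour as x → -∞; each term tends to a finite value or vanishes.
Limit = 1 - 5·π/2.

Final answer: 1 - 5·π/2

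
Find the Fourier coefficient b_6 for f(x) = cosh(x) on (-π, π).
b_6 = (1/π) ∫_{-π}^{π} f(x)·sin(6x) dx.
Evaluate the integral (use parity and integration by parts as needed): b_6 = 0.

Final answer: 0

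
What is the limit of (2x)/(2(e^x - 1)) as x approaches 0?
Both numerator and denominator → 0 as x → 0; this is a 0/0 indeterminate form.
Expand each to leading order near x = 0: numerator ~ 2·x, denominator ~ 2·x.
The limit of the ratio is 1.

Final answer: 1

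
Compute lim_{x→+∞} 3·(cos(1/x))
Evaluate the dominant behaviour as x → +∞; each term tends to a finite value or vanishes.
Limit = 3.

Final answer: 3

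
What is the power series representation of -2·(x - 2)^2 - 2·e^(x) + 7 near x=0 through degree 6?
-x^6/360 - x^5/60 - x^4/12 - x^3/3 - 3·x^2 + 6·x - 3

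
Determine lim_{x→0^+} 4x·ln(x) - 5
The product is a 0·∞ indeterminate form at x → 0⁺.
Rewrite the product as 4·ln(x) / x^(-1) and apply L'Hôpital, or use the standard hierarchy x^(-1) ≫ |ln x| as x → 0⁺.
The indeterminate product → 0, so the limit = -5.

Final answer: -5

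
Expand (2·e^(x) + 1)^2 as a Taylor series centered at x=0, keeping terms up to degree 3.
6·x^3 + 10·x^2 + 12·x + 9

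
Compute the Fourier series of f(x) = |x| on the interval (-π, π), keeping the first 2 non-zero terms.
-4·cos(x)/π + π/2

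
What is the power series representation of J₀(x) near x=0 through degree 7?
-x^6/2304 + x^4/64 - x^2/4 + 1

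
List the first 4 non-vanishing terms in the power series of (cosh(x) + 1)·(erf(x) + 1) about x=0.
-x^3/(3·√(π)) + x^2/2 + 4·x/√(π) + 2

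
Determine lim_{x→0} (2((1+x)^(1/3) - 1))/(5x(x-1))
Both numerator and denominator → 0 as x → 0; this is a 0/0 indeterminate form.
Expand each to leading order near x = 0: numerator ~ 2·x/3, denominator ~ -5·x.
The limit of the ratio is -2/15.

Final answer: -2/15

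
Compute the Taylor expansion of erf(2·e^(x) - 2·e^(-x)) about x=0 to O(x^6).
2753·x^5/(15·√(π)) - 124·x^3/(3·√(π)) + 8·x/√(π)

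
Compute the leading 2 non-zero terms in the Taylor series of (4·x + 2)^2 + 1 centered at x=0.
16·x + 5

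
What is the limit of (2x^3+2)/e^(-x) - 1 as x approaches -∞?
The quotient is an ∞/∞ indeterminate form as x → -∞.
Compare growth rates of the dominant terms (exponentials ≫ polynomials ≫ logarithms), or apply L'Hôpital's rule; the quotient → 0.
Adding the constant: 0 - 1 = -1. Limit = -1.

Final answer: -1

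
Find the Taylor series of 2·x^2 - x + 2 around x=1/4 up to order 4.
15/8 + 2·(x - 1/4)^2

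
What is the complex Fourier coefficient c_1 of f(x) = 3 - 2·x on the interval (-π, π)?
Compute the real Fourier coefficients first: a_1 = 0, b_1 = -4.
Then c_1 = (a_1 − i·b_1)/2 = 2·i.

Final answer: 2·i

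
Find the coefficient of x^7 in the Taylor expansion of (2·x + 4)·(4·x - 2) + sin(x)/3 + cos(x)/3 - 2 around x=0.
Expand to order 7: (2·x + 4)·(4·x - 2) + sin(x)/3 + cos(x)/3 - 2 = -x^7/15120 - x^6/2160 + x^5/360 + x^4/72 - x^3/18 + 47·x^2/6 + 37·x/3 - 29/3 + O(x^8).
The coefficient of x^7 is -1/15120.

Final answer: -1/15120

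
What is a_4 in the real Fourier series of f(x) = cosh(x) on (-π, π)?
a_4 = (1/π) ∫_{-π}^{π} f(x)·cos(4x) dx.
Evaluate the integral (use parity and integration by parts as needed): a_4 = 2·sinh(π)/(17·π).

Final answer: 2·sinh(π)/(17·π)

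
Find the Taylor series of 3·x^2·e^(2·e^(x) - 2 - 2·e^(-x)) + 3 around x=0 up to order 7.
417·x^7·e^(-2)/10 + 40·x^6·e^(-2) + 34·x^5·e^(-2) + 24·x^4·e^(-2) + 12·x^3·e^(-2) + 3·x^2·e^(-2) + 3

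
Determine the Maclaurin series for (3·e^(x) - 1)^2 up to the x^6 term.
19·x^6/24 + 47·x^5/20 + 23·x^4/4 + 11·x^3 + 15·x^2 + 12·x + 4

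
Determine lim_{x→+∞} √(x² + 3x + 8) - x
As x → +∞: multiply by the conjugate to get (3x+8)/(√(x²+3x+8)+x); the denominator ~ 2x, so the limit is 3/2.
Limit = 3/2.

Final answer: 3/2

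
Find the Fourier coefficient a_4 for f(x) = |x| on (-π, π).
a_4 = (1/π) ∫_{-π}^{π} f(x)·cos(4x) dx.
Evaluate the integral (use parity and integration by parts as needed): a_4 = 0.

Final answer: 0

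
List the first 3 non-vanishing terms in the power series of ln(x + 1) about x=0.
x^3/3 - x^2/2 + x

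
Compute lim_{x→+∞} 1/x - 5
Evaluate the dominant behaviour as x → +∞; each term tends to a finite value or vanishes.
Limit = -5.

Final answer: -5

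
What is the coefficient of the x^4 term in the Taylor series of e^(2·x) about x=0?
Expand to order 4: e^(2·x) = 2·x^4/3 + 4·x^3/3 + 2·x^2 + 2·x + 1 + O(x^5).
The coefficient of x^4 is 2/3.

Final answer: 2/3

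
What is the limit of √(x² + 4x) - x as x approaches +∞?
This is an ∞ − ∞ indeterminate form.
Multiply and divide by the conjugate √(x²+4x) + x; the x² terms cancel, leaving (4x)/(√(x²+4x)+x) → 4/2 = 2.
Limit = 2.

Final answer: 2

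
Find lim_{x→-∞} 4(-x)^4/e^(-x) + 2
The quotient is an ∞/∞ indeterminate form as x → -∞.
Compare growth rates of the dominant terms (exponentials ≫ polynomials ≫ logarithms), or apply L'Hôpital's rule; the quotient → 0.
Adding the constant: 0 + 2 = 2. Limit = 2.

Final answer: 2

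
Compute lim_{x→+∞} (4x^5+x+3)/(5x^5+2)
This is an ∞/∞ indeterminate form as x → +∞.
Divide numerator and denominator by x^5 and let the lower-order terms vanish; the leading terms give 4/5.
Limit = 4/5.

Final answer: 4/5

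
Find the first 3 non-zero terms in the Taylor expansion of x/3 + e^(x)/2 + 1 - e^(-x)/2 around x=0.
x^3/6 + 4·x/3 + 1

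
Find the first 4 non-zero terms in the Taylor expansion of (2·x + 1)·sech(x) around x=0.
-x^3 - x^2/2 + 2·x + 1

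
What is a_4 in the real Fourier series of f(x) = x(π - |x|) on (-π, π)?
a_4 = (1/π) ∫_{-π}^{π} f(x)·cos(4x) dx.
Evaluate the integral (use parity and integration by parts as needed): a_4 = 0.

Final answer: 0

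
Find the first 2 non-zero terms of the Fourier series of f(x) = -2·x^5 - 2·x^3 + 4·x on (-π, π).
(-448 - 4·π^4 + 76·π^2)·sin(x) + (-8·π^2 + 8 + 2·π^4)·sin(2·x)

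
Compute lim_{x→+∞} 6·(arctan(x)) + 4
Evaluate the dominant behaviour as x → +∞; each term tends to a finite value or vanishes.
Limit = 4 + 3·π.

Final answer: 4 + 3·π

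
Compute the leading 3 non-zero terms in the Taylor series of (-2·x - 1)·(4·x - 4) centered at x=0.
-8·x^2 + 4·x + 4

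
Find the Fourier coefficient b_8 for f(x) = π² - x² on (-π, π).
b_8 = (1/π) ∫_{-π}^{π} f(x)·sin(8x) dx.
Evaluate the integral (use parity and integration by parts as needed): b_8 = 0.

Final answer: 0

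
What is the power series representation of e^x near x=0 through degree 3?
x^3/6 + x^2/2 + x + 1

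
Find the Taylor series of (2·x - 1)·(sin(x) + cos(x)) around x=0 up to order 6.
13·x^6/720 + 3·x^5/40 - 3·x^4/8 - 5·x^3/6 + 5·x^2/2 + x - 1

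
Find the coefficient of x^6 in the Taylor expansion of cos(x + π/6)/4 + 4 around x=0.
Expand to order 6: cos(x + π/6)/4 + 4 = -√(3)·x^6/5760 - x^5/960 + √(3)·x^4/192 + x^3/48 - √(3)·x^2/16 - x/8 + √(3)/8 + 4 + O(x^7).
The coefficient of x^6 is -√(3)/5760.

Final answer: -√(3)/5760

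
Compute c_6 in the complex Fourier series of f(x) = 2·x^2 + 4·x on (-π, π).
Compute the real Fourier coefficients first: a_6 = 2/9, b_6 = -4/3.
Then c_6 = (a_6 − i·b_6)/2 = 1/9 + 2·i/3.

Final answer: 1/9 + 2·i/3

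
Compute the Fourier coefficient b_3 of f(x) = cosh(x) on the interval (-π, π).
b_3 = (1/π) ∫_{-π}^{π} f(x)·sin(3x) dx.
Evaluate the integral (use parity and integration by parts as needed): b_3 = 0.

Final answer: 0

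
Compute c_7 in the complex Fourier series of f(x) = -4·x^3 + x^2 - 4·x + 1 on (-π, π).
Compute the real Fourier coefficients first: a_7 = -4/49, b_7 = -8·π^2/7 - 344/343.
Then c_7 = (a_7 − i·b_7)/2 = -2/49 + 172·i/343 + 4·i·π^2/7.

Final answer: -2/49 + 172·i/343 + 4·i·π^2/7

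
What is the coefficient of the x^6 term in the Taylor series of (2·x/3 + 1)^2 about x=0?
Expand to order 6: (2·x/3 + 1)^2 = 4·x^2/9 + 4·x/3 + 1 + O(x^7).
The coefficient of x^6 is 0.

Final answer: 0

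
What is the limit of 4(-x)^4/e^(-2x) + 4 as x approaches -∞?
The quotient is an ∞/∞ indeterminate form as x → -∞.
Compare growth rates of the dominant terms (exponentials ≫ polynomials ≫ logarithms), or apply L'Hôpital's rule; the quotient → 0.
Adding the constant: 0 + 4 = 4. Limit = 4.

Final answer: 4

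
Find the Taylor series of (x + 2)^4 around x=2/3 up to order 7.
4096/81 + 2048·(x - 2/3)/27 + 128·(x - 2/3)^2/3 + 32·(x - 2/3)^3/3 + (x - 2/3)^4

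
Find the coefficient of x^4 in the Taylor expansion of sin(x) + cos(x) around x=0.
Expand to order 4: sin(x) + cos(x) = x^4/24 - x^3/6 - x^2/2 + x + 1 + O(x^5).
The coefficient of x^4 is 1/24.

Final answer: 1/24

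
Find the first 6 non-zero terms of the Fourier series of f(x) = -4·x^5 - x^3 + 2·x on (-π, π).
(-944 - 8·π^4 + 158·π^2)·sin(x) + (-19·π^2 + 53/2 + 4·π^4)·sin(2·x) + (-8·π^4/3 - 176/81 + 142·π^2/27)·sin(3·x) + (-2·π^2 - 1/4 + 2·π^4)·sin(4·x) + (-8·π^4/5 + 368/625 + 22·π^2/25)·sin(5·x) + (-11·π^2/27 - 97/162 + 4·π^4/3)·sin(6·x)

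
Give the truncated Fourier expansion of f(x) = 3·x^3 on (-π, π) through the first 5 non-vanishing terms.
(-36 + 6·π^2)·sin(x) + (9/2 - 3·π^2)·sin(2·x) + (-4/3 + 2·π^2)·sin(3·x) + (9/16 - 3·π^2/2)·sin(4·x) + (-36/125 + 6·π^2/5)·sin(5·x)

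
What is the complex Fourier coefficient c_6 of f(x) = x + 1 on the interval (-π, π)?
Compute the real Fourier coefficients first: a_6 = 0, b_6 = -1/3.
Then c_6 = (a_6 − i·b_6)/2 = i/6.

Final answer: i/6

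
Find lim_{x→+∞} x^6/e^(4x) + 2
The quotient is an ∞/∞ indeterminate form as x → +∞.
The exponential denominator e^(4x) dominates the polynomial numerator (e^x ≫ x^6 as x → ∞), so the quotient → 0.
Adding the constant: 0 + 2 = 2. Limit = 2.

Final answer: 2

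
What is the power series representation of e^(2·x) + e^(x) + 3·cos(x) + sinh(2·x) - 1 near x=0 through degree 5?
13·x^5/24 + 5·x^4/6 + 17·x^3/6 + x^2 + 5·x + 4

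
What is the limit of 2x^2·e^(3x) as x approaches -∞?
This is a 0·∞ indeterminate form at x → -∞.
Rewrite the product as 2x^2 / e^(-3x) (an ∞/∞ form) and apply L'Hôpital, or use the standard hierarchy e^(3|x|) ≫ |x^2| as x → -∞.
The indeterminate product → 0, so the limit = 0.

Final answer: 0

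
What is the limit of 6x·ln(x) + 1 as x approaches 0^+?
The product is a 0·∞ indeterminate form at x → 0⁺.
Rewrite the product as 6·ln(x) / x^(-1) and apply L'Hôpital, or use the standard hierarchy x^(-1) ≫ |ln x| as x → 0⁺.
The indeterminate product → 0, so the limit = 1.

Final answer: 1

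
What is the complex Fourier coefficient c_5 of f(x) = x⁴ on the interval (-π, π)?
Compute the real Fourier coefficients first: a_5 = 48/625 - 8·π^2/25, b_5 = 0.
Then c_5 = (a_5 − i·b_5)/2 = 24/625 - 4·π^2/25.

Final answer: 24/625 - 4·π^2/25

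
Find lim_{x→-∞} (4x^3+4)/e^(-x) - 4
The quotient is an ∞/∞ indeterminate form as x → -∞.
Compare growth rates of the dominant terms (exponentials ≫ polynomials ≫ logarithms), or apply L'Hôpital's rule; the quotient → 0.
Adding the constant: 0 - 4 = -4. Limit = -4.

Final answer: -4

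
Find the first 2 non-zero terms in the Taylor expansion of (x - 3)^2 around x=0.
9 - 6·x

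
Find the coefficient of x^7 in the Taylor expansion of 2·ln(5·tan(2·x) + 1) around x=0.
Expand to order 7: 2·ln(5·tan(2·x) + 1) = 197297152·x^7/63 - 3245440·x^6/9 + 128128·x^5/3 - 15800·x^4/3 + 2080·x^3/3 - 100·x^2 + 20·x + O(x^8).
The coefficient of x^7 is 197297152/63.

Final answer: 197297152/63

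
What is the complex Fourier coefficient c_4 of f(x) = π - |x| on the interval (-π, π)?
Compute the real Fourier coefficients first: a_4 = 0, b_4 = 0.
Then c_4 = (a_4 − i·b_4)/2 = 0.

Final answer: 0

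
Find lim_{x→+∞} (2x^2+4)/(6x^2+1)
This is an ∞/∞ indeterminate form as x → +∞.
Divide numerator and denominator by x^2 and let the lower-order terms vanish; the leading terms give 2/6 = 1/3.
Limit = 1/3.

Final answer: 1/3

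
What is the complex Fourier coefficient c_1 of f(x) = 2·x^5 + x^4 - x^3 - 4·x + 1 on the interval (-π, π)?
Compute the real Fourier coefficients first: a_1 = 48 - 8·π^2, b_1 = -82·π^2 + 4·π^4 + 484.
Then c_1 = (a_1 − i·b_1)/2 = -4·π^2 + 24 - 242·i - 2·i·π^4 + 41·i·π^2.

Final answer: -4·π^2 + 24 - 242·i - 2·i·π^4 + 41·i·π^2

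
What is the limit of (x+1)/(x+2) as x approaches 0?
Direct substitution at x = 0 gives 1/2.

Final answer: 1/2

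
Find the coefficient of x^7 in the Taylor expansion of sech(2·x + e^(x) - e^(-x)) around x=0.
Expand to order 7: sech(2·x + e^(x) - e^(-x)) = -9881·x^6/30 + 52·x^4 - 8·x^2 + 1 + O(x^8).
The coefficient of x^7 is 0.

Final answer: 0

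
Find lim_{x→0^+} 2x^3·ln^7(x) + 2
The product is a 0·∞ indeterminate form at x → 0⁺.
Rewrite the product as 2·ln^7(x) / x^(-3) and apply L'Hôpital, or use the standard hierarchy x^(-3) ≫ |ln x|^7 as x → 0⁺.
The indeterminate product → 0, so the limit = 2.

Final answer: 2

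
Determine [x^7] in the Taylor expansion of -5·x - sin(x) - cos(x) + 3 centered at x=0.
Expand to order 7: -5·x - sin(x) - cos(x) + 3 = x^7/5040 + x^6/720 - x^5/120 - x^4/24 + x^3/6 + x^2/2 - 6·x + 2 + O(x^8).
The coefficient of x^7 is 1/5040.

Final answer: 1/5040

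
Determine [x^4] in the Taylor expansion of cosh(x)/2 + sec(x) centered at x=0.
Expand to order 4: cosh(x)/2 + sec(x) = 11·x^4/48 + 3·x^2/4 + 3/2 + O(x^5).
The coefficient of x^4 is 11/48.

Final answer: 11/48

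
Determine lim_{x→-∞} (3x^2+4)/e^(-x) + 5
The quotient is an ∞/∞ indeterminate form as x → -∞.
Compare growth rates of the dominant terms (exponentials ≫ polynomials ≫ logarithms), or apply L'Hôpital's rule; the quotient → 0.
Adding the constant: 0 + 5 = 5. Limit = 5.

Final answer: 5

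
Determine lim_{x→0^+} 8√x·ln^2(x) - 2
The product is a 0·∞ indeterminate form at x → 0⁺.
Rewrite the product as 8·ln^2(x) / x^(-1/2) and apply L'Hôpital, or use the standard hierarchy x^(-1/2) ≫ |ln x|^2 as x → 0⁺.
The indeterminate product → 0, so the limit = -2.

Final answer: -2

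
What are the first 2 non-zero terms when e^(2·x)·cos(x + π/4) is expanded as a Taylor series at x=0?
√(2)·x/2 + √(2)/2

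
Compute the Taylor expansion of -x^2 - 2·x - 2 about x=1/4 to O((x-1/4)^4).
-41/16 - 5·(x - 1/4)/2 - (x - 1/4)^2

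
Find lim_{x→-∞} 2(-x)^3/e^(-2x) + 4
The quotient is an ∞/∞ indeterminate form as x → -∞.
Compare growth rates of the dominant terms (exponentials ≫ polynomials ≫ logarithms), or apply L'Hôpital's rule; the quotient → 0.
Adding the constant: 0 + 4 = 4. Limit = 4.

Final answer: 4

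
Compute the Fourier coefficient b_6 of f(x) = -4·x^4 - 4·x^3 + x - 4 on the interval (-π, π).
b_6 = (1/π) ∫_{-π}^{π} f(x)·sin(6x) dx.
Evaluate the integral (use parity and integration by parts as needed): b_6 = -5/9 + 4·π^2/3.

Final answer: -5/9 + 4·π^2/3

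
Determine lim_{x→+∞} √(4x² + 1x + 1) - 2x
As x → +∞: multiply by the conjugate to get (1x+1)/(√(4x²+1x+1)+2x); the denominator ~ 4x, so the limit is 1/4.
Limit = 1/4.

Final answer: 1/4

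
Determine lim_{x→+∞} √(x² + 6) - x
This is an ∞ − ∞ indeterminate form.
Multiply and divide by the conjugate √(x²+6) + x; the x² terms cancel, leaving 6/(√(x²+6)+x) → 0.
Limit = 0.

Final answer: 0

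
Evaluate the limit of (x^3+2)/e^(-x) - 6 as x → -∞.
The quotient is an ∞/∞ indeterminate form as x → -∞.
Compare growth rates of the dominant terms (exponentials ≫ polynomials ≫ logarithms), or apply L'Hôpital's rule; the quotient → 0.
Adding the constant: 0 - 6 = -6. Limit = -6.

Final answer: -6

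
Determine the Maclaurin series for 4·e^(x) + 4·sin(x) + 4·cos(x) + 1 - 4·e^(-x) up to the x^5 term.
x^5/10 + x^4/6 + 2·x^3/3 - 2·x^2 + 12·x + 5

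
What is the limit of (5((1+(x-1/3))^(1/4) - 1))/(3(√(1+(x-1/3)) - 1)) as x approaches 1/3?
Both numerator and denominator → 0 as x → 1/3; this is a 0/0 indeterminate form.
Expand each to leading order near x = 1/3: numerator ~ 5·(x - 1/3)/4, denominator ~ 3·(x - 1/3)/2.
The limit of the ratio is 5/6.

Final answer: 5/6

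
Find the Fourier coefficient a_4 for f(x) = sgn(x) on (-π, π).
a_4 = (1/π) ∫_{-π}^{π} f(x)·cos(4x) dx.
Evaluate the integral (use parity and integration by parts as needed): a_4 = 0.

Final answer: 0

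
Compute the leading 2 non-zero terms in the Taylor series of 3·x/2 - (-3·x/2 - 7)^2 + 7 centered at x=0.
-39·x/2 - 42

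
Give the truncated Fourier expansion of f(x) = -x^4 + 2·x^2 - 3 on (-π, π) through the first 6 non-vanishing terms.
(-56 + 8·π^2)·cos(x) + (5 - 2·π^2)·cos(2·x) + (-40/27 + 8·π^2/9)·cos(3·x) + (11/16 - π^2/2)·cos(4·x) + (-248/625 + 8·π^2/25)·cos(5·x) - π^4/5 - 3 + 2·π^2/3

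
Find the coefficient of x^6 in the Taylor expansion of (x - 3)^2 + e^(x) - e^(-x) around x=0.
Expand to order 6: (x - 3)^2 + e^(x) - e^(-x) = x^5/60 + x^3/3 + x^2 - 4·x + 9 + O(x^7).
The coefficient of x^6 is 0.

Final answer: 0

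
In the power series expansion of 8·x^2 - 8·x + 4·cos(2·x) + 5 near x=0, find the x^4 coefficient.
Expand to order 4: 8·x^2 - 8·x + 4·cos(2·x) + 5 = 8·x^4/3 - 8·x + 9 + O(x^5).
The coefficient of x^4 is 8/3.

Final answer: 8/3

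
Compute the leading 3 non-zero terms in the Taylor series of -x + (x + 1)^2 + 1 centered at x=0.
x^2 + x + 2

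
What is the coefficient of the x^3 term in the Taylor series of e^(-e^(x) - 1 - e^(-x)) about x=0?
Expand to order 3: e^(-e^(x) - 1 - e^(-x)) = -x^2·e^(-3) + e^(-3) + O(x^4).
The coefficient of x^3 is 0.

Final answer: 0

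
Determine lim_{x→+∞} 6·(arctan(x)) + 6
Evaluate the dominant behaviour as x → +∞; each term tends to a finite value or vanishes.
Limit = 6 + 3·π.

Final answer: 6 + 3·π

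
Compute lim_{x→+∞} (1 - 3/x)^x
As x → +∞: this is the defining limit (1 - 3/x)^x → e^(-3).
Limit = e^(-3).

Final answer: e^(-3)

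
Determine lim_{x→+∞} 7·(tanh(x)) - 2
Evaluate the dominant behaviour as x → +∞; each term tends to a finite value or vanishes.
Limit = 5.

Final answer: 5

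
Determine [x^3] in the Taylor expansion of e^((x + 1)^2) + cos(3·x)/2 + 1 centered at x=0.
Expand to order 3: e^((x + 1)^2) + cos(3·x)/2 + 1 = 10·e·x^3/3 + x^2·(-9/4 + 3·e) + 2·e·x + 3/2 + e + O(x^4).
The coefficient of x^3 is 10·e/3.

Final answer: 10·e/3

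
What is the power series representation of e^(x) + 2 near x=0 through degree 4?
x^4/24 + x^3/6 + x^2/2 + x + 3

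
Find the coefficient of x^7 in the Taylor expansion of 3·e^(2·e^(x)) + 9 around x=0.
Expand to order 7: 3·e^(2·e^(x)) + 9 = 2369·x^7·e^(2)/280 + 81·x^6·e^(2)/8 + 227·x^5·e^(2)/20 + 47·x^4·e^(2)/4 + 11·x^3·e^(2) + 9·x^2·e^(2) + 6·x·e^(2) + 9 + 3·e^(2) + O(x^8).
The coefficient of x^7 is 2369·e^(2)/280.

Final answer: 2369·e^(2)/280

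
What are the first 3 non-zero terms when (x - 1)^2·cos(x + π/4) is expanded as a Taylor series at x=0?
5·√(2)·x^2/4 - 3·√(2)·x/2 + √(2)/2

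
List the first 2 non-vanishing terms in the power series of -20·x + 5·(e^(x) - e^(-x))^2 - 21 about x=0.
-20·x - 21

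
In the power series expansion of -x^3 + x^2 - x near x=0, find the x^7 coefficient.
Expand to order 7: -x^3 + x^2 - x = -x^3 + x^2 - x + O(x^8).
The coefficient of x^7 is 0.

Final answer: 0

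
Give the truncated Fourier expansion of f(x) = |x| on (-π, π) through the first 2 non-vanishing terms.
-4·cos(x)/π + π/2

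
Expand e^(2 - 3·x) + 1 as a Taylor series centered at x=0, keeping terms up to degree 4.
27·x^4·e^(2)/8 - 9·x^3·e^(2)/2 + 9·x^2·e^(2)/2 - 3·x·e^(2) + 1 + e^(2)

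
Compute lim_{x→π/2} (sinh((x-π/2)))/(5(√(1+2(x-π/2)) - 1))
Both numerator and denominator → 0 as x → π/2; this is a 0/0 indeterminate form.
Expand each to leading order near x = π/2: numerator ~ (x - π/2), denominator ~ 5·(x - π/2).
The limit of the ratio is 1/5.

Final answer: 1/5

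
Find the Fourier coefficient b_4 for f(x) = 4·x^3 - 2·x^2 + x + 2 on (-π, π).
b_4 = (1/π) ∫_{-π}^{π} f(x)·sin(4x) dx.
Evaluate the integral (use parity and integration by parts as needed): b_4 = 1/4 - 2·π^2.

Final answer: 1/4 - 2·π^2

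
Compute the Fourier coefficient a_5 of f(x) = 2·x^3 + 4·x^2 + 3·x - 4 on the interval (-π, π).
a_5 = (1/π) ∫_{-π}^{π} f(x)·cos(5x) dx.
Evaluate the integral (use parity and integration by parts as needed): a_5 = -16/25.

Final answer: -16/25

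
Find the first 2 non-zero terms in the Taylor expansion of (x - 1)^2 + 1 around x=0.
2 - 2·x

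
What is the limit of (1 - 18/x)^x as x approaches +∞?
As x → +∞: this is the defining limit (1 - 18/x)^x → e^(-18).
Limit = e^(-18).

Final answer: e^(-18)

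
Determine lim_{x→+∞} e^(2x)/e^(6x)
This is an ∞/∞ indeterminate form as x → +∞.
Rewrite e^(2x)/e^(6x) = e^((2−6)x) = e^(-4x); the exponent coefficient is -4 < 0 so e^(-4x) → 0.
Limit = 0.

Final answer: 0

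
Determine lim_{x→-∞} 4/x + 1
Evaluate the dominant behaviour as x → -∞; each term tends to a finite value or vanishes.
Limit = 1.

Final answer: 1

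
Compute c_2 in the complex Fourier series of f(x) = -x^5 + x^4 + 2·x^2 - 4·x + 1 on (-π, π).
Compute the real Fourier coefficients first: a_2 = -1 + 2·π^2, b_2 = -5·π^2 + 23/2 + π^4.
Then c_2 = (a_2 − i·b_2)/2 = -1/2 + π^2 - i·π^4/2 - 23·i/4 + 5·i·π^2/2.

Final answer: -1/2 + π^2 - i·π^4/2 - 23·i/4 + 5·i·π^2/2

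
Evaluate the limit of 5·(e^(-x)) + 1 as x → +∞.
Evaluate the dominant behaviour as x → +∞; each term tends to a finite value or vanishes.
Limit = 1.

Final answer: 1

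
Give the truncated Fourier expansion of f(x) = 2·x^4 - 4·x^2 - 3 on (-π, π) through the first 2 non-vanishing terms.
(112 - 16·π^2)·cos(x) - 4·π^2/3 - 3 + 2·π^4/5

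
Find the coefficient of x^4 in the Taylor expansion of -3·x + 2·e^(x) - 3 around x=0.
Expand to order 4: -3·x + 2·e^(x) - 3 = x^4/12 + x^3/3 + x^2 - x - 1 + O(x^5).
The coefficient of x^4 is 1/12.

Final answer: 1/12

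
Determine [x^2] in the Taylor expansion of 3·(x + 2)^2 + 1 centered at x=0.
Expand to order 2: 3·(x + 2)^2 + 1 = 3·x^2 + 12·x + 13 + O(x^3).
The coefficient of x^2 is 3.

Final answer: 3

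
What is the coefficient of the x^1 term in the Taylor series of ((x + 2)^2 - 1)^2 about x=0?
Expand to order 1: ((x + 2)^2 - 1)^2 = 24·x + 9 + O(x^2).
The coefficient of x^1 is 24.

Final answer: 24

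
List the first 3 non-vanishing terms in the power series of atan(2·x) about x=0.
32·x^5/5 - 8·x^3/3 + 2·x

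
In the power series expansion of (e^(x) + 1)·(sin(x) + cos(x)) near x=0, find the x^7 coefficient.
Expand to order 7: (e^(x) + 1)·(sin(x) + cos(x)) = -x^7/5040 - x^6/80 - 7·x^5/120 - x^4/8 - x^3/6 + x^2/2 + 3·x + 2 + O(x^8).
The coefficient of x^7 is -1/5040.

Final answer: -1/5040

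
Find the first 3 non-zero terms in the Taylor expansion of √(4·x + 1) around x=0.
-2·x^2 + 2·x + 1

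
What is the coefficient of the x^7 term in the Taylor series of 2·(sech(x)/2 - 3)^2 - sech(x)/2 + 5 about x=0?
Expand to order 7: 2·(sech(x)/2 - 3)^2 - sech(x)/2 + 5 = 521·x^6/1440 - 49·x^4/48 + 11·x^2/4 + 17 + O(x^8).
The coefficient of x^7 is 0.

Final answer: 0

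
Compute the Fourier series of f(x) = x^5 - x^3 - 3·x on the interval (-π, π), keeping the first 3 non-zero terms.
(-42·π^2 + 2·π^4 + 246)·sin(x) + (-π^4 - 6 + 6·π^2)·sin(2·x) + (-58·π^2/27 - 46/81 + 2·π^4/3)·sin(3·x)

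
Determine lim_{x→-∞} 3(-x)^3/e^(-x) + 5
The quotient is an ∞/∞ indeterminate form as x → -∞.
Compare growth rates of the dominant terms (exponentials ≫ polynomials ≫ logarithms), or apply L'Hôpital's rule; the quotient → 0.
Adding the constant: 0 + 5 = 5. Limit = 5.

Final answer: 5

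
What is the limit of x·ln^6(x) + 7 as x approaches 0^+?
The product is a 0·∞ indeterminate form at x → 0⁺.
Rewrite the product as ln^6(x) / x^(-1) and apply L'Hôpital, or use the standard hierarchy x^(-1) ≫ |ln x|^6 as x → 0⁺.
The indeterminate product → 0, so the limit = 7.

Final answer: 7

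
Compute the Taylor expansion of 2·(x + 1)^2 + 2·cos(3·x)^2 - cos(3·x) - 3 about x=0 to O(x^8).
-5103·x^6/80 + 405·x^4/8 - 23·x^2/2 + 4·x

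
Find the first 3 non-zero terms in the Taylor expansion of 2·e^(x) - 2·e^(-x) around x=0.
x^5/30 + 2·x^3/3 + 4·x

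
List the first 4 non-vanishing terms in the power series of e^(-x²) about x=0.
-x^6/6 + x^4/2 - x^2 + 1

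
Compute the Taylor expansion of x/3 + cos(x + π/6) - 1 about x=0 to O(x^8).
x^7/10080 - √(3)·x^6/1440 - x^5/240 + √(3)·x^4/48 + x^3/12 - √(3)·x^2/4 - x/6 - 1 + √(3)/2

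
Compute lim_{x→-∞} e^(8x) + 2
Evaluate the dominant behaviour as x → -∞; each term tends to a finite value or vanishes.
Limit = 2.

Final answer: 2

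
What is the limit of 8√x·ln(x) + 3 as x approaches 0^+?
The product is a 0·∞ indeterminate form at x → 0⁺.
Rewrite the product as 8·ln(x) / x^(-1/2) and apply L'Hôpital, or use the standard hierarchy x^(-1/2) ≫ |ln x| as x → 0⁺.
The indeterminate product → 0, so the limit = 3.

Final answer: 3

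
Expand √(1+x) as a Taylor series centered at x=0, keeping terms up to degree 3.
x^3/16 - x^2/8 + x/2 + 1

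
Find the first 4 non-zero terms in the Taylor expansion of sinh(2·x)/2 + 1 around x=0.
2·x^5/15 + 2·x^3/3 + x + 1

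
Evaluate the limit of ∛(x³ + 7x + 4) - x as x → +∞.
This is an ∞ − ∞ indeterminate form.
Multiply by (A² + AB + B²)/(A² + AB + B²) where A = ∛(x³+7x + 4), B = x to use A³ − B³ = (A−B)(A²+AB+B²); the x³ terms cancel, leaving (7x + 4)/(A²+AB+B²) with denominator ~ 3x², so the limit is 0.
Limit = 0.

Final answer: 0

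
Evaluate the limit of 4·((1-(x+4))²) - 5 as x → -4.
Direct substitution at x = -4 gives -1.

Final answer: -1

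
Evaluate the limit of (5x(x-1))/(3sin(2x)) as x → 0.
Both numerator and denominator → 0 as x → 0; this is a 0/0 indeterminate form.
Expand each to leading order near x = 0: numerator ~ -5·x, denominator ~ 6·x.
The limit of the ratio is -5/6.

Final answer: -5/6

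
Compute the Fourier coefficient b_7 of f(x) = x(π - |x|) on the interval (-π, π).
b_7 = (1/π) ∫_{-π}^{π} f(x)·sin(7x) dx.
Evaluate the integral (use parity and integration by parts as needed): b_7 = 8/(343·π).

Final answer: 8/(343·π)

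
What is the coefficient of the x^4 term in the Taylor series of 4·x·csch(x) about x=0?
Expand to order 4: 4·x·csch(x) = 7·x^4/90 - 2·x^2/3 + 4 + O(x^5).
The coefficient of x^4 is 7/90.

Final answer: 7/90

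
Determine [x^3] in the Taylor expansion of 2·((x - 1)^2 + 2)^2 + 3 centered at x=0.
Expand to order 3: 2·((x - 1)^2 + 2)^2 + 3 = -8·x^3 + 20·x^2 - 24·x + 21 + O(x^4).
The coefficient of x^3 is -8.

Final answer: -8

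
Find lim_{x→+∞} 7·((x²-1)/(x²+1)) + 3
Evaluate the dominant behaviour as x → +∞; each term tends to a finite value or vanishes.
Limit = 10.

Final answer: 10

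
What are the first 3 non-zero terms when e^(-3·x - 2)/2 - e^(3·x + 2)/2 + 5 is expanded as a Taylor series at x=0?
x^2·(-9·e^(2)/4 + 9·e^(-2)/4) + x·(-3·e^(2)/2 - 3·e^(-2)/2) - e^(2)/2 + e^(-2)/2 + 5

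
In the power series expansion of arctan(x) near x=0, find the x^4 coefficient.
Expand to order 4: arctan(x) = -x^3/3 + x + O(x^5).
The coefficient of x^4 is 0.

Final answer: 0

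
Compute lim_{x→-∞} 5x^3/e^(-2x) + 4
The quotient is an ∞/∞ indeterminate form as x → -∞.
Compare growth rates of the dominant terms (exponentials ≫ polynomials ≫ logarithms), or apply L'Hôpital's rule; the quotient → 0.
Adding the constant: 0 + 4 = 4. Limit = 4.

Final answer: 4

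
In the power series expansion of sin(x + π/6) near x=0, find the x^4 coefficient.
Expand to order 4: sin(x + π/6) = x^4/48 - √(3)·x^3/12 - x^2/4 + √(3)·x/2 + 1/2 + O(x^5).
The coefficient of x^4 is 1/48.

Final answer: 1/48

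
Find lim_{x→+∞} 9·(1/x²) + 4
Evaluate the dominant behaviour as x → +∞; each term tends to a finite value or vanishes.
Limit = 4.

Final answer: 4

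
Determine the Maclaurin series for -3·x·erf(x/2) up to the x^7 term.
-3·x^6/(160·√(π)) + x^4/(4·√(π)) - 3·x^2/√(π)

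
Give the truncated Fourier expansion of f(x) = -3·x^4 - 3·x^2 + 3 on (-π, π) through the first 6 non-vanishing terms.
(-132 + 24·π^2)·cos(x) + (6 - 6·π^2)·cos(2·x) + (-4/9 + 8·π^2/3)·cos(3·x) + (-3·π^2/2 - 3/16)·cos(4·x) + (156/625 + 24·π^2/25)·cos(5·x) - 3·π^4/5 - π^2 + 3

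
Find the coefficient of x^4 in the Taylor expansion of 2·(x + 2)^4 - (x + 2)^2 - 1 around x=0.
Expand to order 4: 2·(x + 2)^4 - (x + 2)^2 - 1 = 2·x^4 + 16·x^3 + 47·x^2 + 60·x + 27 + O(x^5).
The coefficient of x^4 is 2.

Final answer: 2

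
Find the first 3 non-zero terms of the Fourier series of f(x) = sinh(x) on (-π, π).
sin(x)·sinh(π)/π - 4·sin(2·x)·sinh(π)/(5·π) + 3·sin(3·x)·sinh(π)/(5·π)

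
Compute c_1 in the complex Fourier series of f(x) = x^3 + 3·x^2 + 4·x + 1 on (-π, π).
Compute the real Fourier coefficients first: a_1 = -12, b_1 = -4 + 2·π^2.
Then c_1 = (a_1 − i·b_1)/2 = -6 - i·π^2 + 2·i.

Final answer: -6 - i·π^2 + 2·i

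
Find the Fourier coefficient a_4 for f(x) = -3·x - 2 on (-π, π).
a_4 = (1/π) ∫_{-π}^{π} f(x)·cos(4x) dx.
Evaluate the integral (use parity and integration by parts as needed): a_4 = 0.

Final answer: 0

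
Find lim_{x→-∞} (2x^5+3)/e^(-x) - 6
The quotient is an ∞/∞ indeterminate form as x → -∞.
Compare growth rates of the dominant terms (exponentials ≫ polynomials ≫ logarithms), or apply L'Hôpital's rule; the quotient → 0.
Adding the constant: 0 - 6 = -6. Limit = -6.

Final answer: -6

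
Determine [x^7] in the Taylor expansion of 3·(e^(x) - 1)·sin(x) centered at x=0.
Expand to order 7: 3·(e^(x) - 1)·sin(x) = -x^7/240 - x^6/30 - x^5/8 + 3·x^3/2 + 3·x^2 + O(x^8).
The coefficient of x^7 is -1/240.

Final answer: -1/240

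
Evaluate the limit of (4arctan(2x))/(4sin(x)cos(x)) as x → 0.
Both numerator and denominator → 0 as x → 0; this is a 0/0 indeterminate form.
Expand each to leading order near x = 0: numerator ~ 8·x, denominator ~ 4·x.
The limit of the ratio is 2.

Final answer: 2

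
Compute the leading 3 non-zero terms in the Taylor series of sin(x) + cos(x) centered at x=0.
-x^2/2 + x + 1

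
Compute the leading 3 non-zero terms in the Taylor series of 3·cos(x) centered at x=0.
x^4/8 - 3·x^2/2 + 3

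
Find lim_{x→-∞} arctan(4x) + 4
Evaluate the dominant behaviour as x → -∞; each term tends to a finite value or vanishes.
Limit = 4 - π/2.

Final answer: 4 - π/2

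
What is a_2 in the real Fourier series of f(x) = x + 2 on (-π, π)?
a_2 = (1/π) ∫_{-π}^{π} f(x)·cos(2x) dx.
Evaluate the integral (use parity and integration by parts as needed): a_2 = 0.

Final answer: 0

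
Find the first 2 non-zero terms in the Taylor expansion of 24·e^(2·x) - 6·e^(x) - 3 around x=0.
42·x + 15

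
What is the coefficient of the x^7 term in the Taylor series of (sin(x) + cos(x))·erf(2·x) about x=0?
Expand to order 7: (sin(x) + cos(x))·erf(2·x) = -11999·x^7/(1260·√(π)) + 659·x^6/(90·√(π)) + 277·x^5/(30·√(π)) - 6·x^4/√(π) - 22·x^3/(3·√(π)) + 4·x^2/√(π) + 4·x/√(π) + O(x^8).
The coefficient of x^7 is -11999/(1260·√(π)).

Final answer: -11999/(1260·√(π))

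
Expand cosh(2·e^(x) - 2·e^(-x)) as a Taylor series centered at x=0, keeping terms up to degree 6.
592·x^6/45 + 40·x^4/3 + 8·x^2 + 1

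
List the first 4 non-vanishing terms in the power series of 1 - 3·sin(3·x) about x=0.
-243·x^5/40 + 27·x^3/2 - 9·x + 1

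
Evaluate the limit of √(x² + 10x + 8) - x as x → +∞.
This is an ∞ − ∞ indeterminate form.
Multiply and divide by the conjugate √(x²+10x + 8) + x; the x² terms cancel, leaving (10x + 8)/(√(x²+10x + 8)+x) → 10/2 = 5.
Limit = 5.

Final answer: 5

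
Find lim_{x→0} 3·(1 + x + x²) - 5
Direct substitution at x = 0 gives -2.

Final answer: -2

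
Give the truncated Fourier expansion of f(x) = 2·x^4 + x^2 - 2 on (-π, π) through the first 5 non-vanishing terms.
(92 - 16·π^2)·cos(x) + (-5 + 4·π^2)·cos(2·x) + (20/27 - 16·π^2/9)·cos(3·x) + (-1/8 + π^2)·cos(4·x) - 2 + π^2/3 + 2·π^4/5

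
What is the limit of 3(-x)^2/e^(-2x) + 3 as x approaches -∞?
The quotient is an ∞/∞ indeterminate form as x → -∞.
Compare growth rates of the dominant terms (exponentials ≫ polynomials ≫ logarithms), or apply L'Hôpital's rule; the quotient → 0.
Adding the constant: 0 + 3 = 3. Limit = 3.

Final answer: 3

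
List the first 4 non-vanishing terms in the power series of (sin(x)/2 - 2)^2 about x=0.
x^3/3 + x^2/4 - 2·x + 4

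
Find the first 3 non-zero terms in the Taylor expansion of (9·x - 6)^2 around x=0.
81·x^2 - 108·x + 36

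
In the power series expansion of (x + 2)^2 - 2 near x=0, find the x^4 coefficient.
Expand to order 4: (x + 2)^2 - 2 = x^2 + 4·x + 2 + O(x^5).
The coefficient of x^4 is 0.

Final answer: 0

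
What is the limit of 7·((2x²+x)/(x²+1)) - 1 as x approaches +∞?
Evaluate the dominant behaviour as x → +∞; each term tends to a finite value or vanishes.
Limit = 13.

Final answer: 13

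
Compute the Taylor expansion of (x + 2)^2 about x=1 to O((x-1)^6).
9 + 6·(x - 1) + (x - 1)^2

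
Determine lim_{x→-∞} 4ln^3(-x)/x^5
This is an ∞/∞ indeterminate form as x → -∞.
Compare growth rates of the dominant terms (exponentials ≫ polynomials ≫ logarithms), or apply L'Hôpital's rule; the quotient → 0.
Limit = 0.

Final answer: 0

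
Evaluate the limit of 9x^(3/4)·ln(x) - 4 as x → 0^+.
The product is a 0·∞ indeterminate form at x → 0⁺.
Rewrite the product as 9·ln(x) / x^(-3/4) and apply L'Hôpital, or use the standard hierarchy x^(-3/4) ≫ |ln x| as x → 0⁺.
The indeterminate product → 0, so the limit = -4.

Final answer: -4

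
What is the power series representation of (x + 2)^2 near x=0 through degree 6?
x^2 + 4·x + 4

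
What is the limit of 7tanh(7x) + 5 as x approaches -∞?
Evaluate the dominant behaviour as x → -∞; each term tends to a finite value or vanishes.
Limit = -2.

Final answer: -2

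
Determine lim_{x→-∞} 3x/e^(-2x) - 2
The quotient is an ∞/∞ indeterminate form as x → -∞.
Compare growth rates of the dominant terms (exponentials ≫ polynomials ≫ logarithms), or apply L'Hôpital's rule; the quotient → 0.
Adding the constant: 0 - 2 = -2. Limit = -2.

Final answer: -2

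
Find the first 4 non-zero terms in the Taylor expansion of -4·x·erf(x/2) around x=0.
x^8/(672·√(π)) - x^6/(40·√(π)) + x^4/(3·√(π)) - 4·x^2/√(π)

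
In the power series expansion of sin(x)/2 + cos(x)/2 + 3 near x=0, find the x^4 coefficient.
Expand to order 4: sin(x)/2 + cos(x)/2 + 3 = x^4/48 - x^3/12 - x^2/4 + x/2 + 7/2 + O(x^5).
The coefficient of x^4 is 1/48.

Final answer: 1/48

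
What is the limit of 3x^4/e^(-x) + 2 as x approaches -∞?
The quotient is an ∞/∞ indeterminate form as x → -∞.
Compare growth rates of the dominant terms (exponentials ≫ polynomials ≫ logarithms), or apply L'Hôpital's rule; the quotient → 0.
Adding the constant: 0 + 2 = 2. Limit = 2.

Final answer: 2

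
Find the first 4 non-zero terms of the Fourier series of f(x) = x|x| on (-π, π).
(-8 + 2·π^2)·sin(x)/π - π·sin(2·x) + (-8 + 18·π^2)·sin(3·x)/(27·π) - π·sin(4·x)/2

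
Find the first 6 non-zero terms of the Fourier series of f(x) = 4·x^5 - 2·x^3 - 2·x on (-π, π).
(-164·π^2 + 8·π^4 + 980)·sin(x) + (-4·π^4 - 31 + 22·π^2)·sin(2·x) + (-196·π^2/27 + 284/81 + 8·π^4/3)·sin(3·x) + (-2·π^4 - 5/16 + 7·π^2/2)·sin(4·x) + (-52·π^2/25 - 188/625 + 8·π^4/5)·sin(5·x) + (-4·π^4/3 + 35/81 + 38·π^2/27)·sin(6·x)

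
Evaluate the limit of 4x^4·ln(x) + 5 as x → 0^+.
The product is a 0·∞ indeterminate form at x → 0⁺.
Rewrite the product as 4·ln(x) / x^(-4) and apply L'Hôpital, or use the standard hierarchy x^(-4) ≫ |ln x| as x → 0⁺.
The indeterminate product → 0, so the limit = 5.

Final answer: 5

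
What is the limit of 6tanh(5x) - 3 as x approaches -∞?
Evaluate the dominant behaviour as x → -∞; each term tends to a finite value or vanishes.
Limit = -9.

Final answer: -9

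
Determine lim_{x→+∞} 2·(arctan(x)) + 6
Evaluate the dominant behaviour as x → +∞; each term tends to a finite value or vanishes.
Limit = π + 6.

Final answer: π + 6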